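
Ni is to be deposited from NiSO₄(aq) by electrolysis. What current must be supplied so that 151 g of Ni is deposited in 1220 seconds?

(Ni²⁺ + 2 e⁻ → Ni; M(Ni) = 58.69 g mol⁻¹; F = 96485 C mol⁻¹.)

n(Ni) = 151 / 58.69 = 2.573 mol.
n(e⁻) = 2 × 2.573 = 5.146 mol.
Q = n(e⁻)·F = 5.146 × 96485 = 496500 C.
I = Q/t = 496500 / 1220.0 s = 407 A.

407 A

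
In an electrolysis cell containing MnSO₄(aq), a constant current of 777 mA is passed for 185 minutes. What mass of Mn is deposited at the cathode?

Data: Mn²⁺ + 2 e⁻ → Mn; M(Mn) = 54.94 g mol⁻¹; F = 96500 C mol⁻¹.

2.46 g

Q = I·t = 0.7770 A × 11100 s = 8625 C.
n(e⁻) = Q/F = 8625 / 96500 = 0.08938 mol.
Mn²⁺ + 2 e⁻ → Mn, so n(Mn) = n(e⁻)/2 = 0.04469 mol.
m = n·M = 0.04469 × 54.94 = 2.46 g.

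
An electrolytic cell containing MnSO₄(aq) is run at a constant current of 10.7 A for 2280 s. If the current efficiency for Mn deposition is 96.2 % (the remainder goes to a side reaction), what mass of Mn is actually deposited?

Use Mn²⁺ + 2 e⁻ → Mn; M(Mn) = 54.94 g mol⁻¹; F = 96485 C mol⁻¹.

Q = I·t = 10.70 × 2280.0 = 24400 C.
n(e⁻) = 24400/96485 = 0.2528 mol; theoretically n(Mn) = 0.2528/2 = 0.1264 mol, m_theo = 6.946 g.
At 96.2 % efficiency, m_actual = 0.962 × 6.946 = 6.68 g.

6.68 g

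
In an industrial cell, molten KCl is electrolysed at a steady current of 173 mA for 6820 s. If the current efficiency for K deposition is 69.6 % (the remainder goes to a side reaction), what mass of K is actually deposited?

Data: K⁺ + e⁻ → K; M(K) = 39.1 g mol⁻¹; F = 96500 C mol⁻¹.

0.333 g

Q = I·t = 0.1730 × 6820.0 = 1180 C.
n(e⁻) = 1180/96500 = 0.01223 mol; theoretically n(K) = 0.01223/1 = 0.01223 mol, m_theo = 0.4781 g.
At 69.6 % efficiency, m_actual = 0.696 × 0.4781 = 0.333 g.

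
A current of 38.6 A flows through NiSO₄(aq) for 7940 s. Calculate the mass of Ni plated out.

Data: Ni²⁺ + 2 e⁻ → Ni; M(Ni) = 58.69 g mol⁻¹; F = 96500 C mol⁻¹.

93.2 g

Q = I·t = 38.60 A × 7940.0 s = 306500 C.
n(e⁻) = Q/F = 306500 / 96500 = 3.176 mol.
Ni²⁺ + 2 e⁻ → Ni, so n(Ni) = n(e⁻)/2 = 1.588 mol.
m = n·M = 1.588 × 58.69 = 93.2 g.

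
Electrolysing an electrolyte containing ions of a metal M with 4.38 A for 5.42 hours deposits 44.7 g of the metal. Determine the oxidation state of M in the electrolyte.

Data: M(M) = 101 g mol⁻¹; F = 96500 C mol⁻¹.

+2

Q = I·t = 4.380 A × 19512 s = 85460 C, so n(e⁻) = 85460/96500 = 0.8856 mol.
n(M) deposited = 44.7 / 101 = 0.4426 mol.
Electrons per atom = n(e⁻)/n(M) = 0.8856 / 0.4426 = 2.00 ≈ 2, so the ion is M²⁺.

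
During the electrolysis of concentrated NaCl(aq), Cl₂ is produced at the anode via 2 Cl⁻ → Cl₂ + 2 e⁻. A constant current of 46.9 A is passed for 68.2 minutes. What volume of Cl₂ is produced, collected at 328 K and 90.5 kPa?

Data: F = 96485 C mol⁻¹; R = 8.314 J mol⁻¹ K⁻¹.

Q = I·t = 46.90 A × 4092.0 s = 191900 C.
n(e⁻) = Q/F = 191900 / 96485 = 1.989 mol.
2 electrons are transferred per Cl₂ molecule, so n(Cl₂) = 1.989 / 2 = 0.9945 mol.
V = nRT/P = (0.9945 × 8.314 × 328) / (90.5 × 10³ Pa) = 0.0300 m³ = 30.0 L.

30.0 L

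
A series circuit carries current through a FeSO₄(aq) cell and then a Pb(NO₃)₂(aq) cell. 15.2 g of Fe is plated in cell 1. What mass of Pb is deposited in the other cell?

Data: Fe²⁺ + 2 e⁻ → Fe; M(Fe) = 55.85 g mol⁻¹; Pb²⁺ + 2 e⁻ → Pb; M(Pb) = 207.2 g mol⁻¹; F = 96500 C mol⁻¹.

56.4 g

n(Fe) = 15.2 / 55.85 = 0.2722 mol.
Since Fe²⁺ + 2 e⁻ → Fe, n(e⁻) passed = 2 × 0.2722 = 0.5443 mol.
Cells in series carry the same charge, so the same 0.5443 mol of electrons passes through cell 2.
Pb²⁺ + 2 e⁻ → Pb, so n(Pb) = 0.5443 / 2 = 0.2722 mol.
m(Pb) = 0.2722 × 207.2 = 56.4 g.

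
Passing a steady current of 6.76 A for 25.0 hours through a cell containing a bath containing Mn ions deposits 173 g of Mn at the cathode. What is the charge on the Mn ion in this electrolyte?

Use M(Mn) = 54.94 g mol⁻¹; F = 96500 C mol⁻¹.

+2

Q = I·t = 6.760 A × 90000 s = 608400 C, so n(e⁻) = 608400/96500 = 6.305 mol.
n(Mn) deposited = 173 / 54.94 = 3.149 mol.
Electrons per atom = n(e⁻)/n(Mn) = 6.305 / 3.149 = 2.00 ≈ 2, so the ion is Mn²⁺.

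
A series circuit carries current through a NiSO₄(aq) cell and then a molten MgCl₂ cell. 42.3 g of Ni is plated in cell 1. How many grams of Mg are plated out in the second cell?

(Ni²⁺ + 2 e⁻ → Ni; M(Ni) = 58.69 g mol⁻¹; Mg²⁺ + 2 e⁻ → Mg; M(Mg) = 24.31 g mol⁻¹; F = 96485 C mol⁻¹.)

n(Ni) = 42.3 / 58.69 = 0.7207 mol.
Since Ni²⁺ + 2 e⁻ → Ni, n(e⁻) passed = 2 × 0.7207 = 1.441 mol.
Cells in series carry the same charge, so the same 1.441 mol of electrons passes through cell 2.
Mg²⁺ + 2 e⁻ → Mg, so n(Mg) = 1.441 / 2 = 0.7207 mol.
m(Mg) = 0.7207 × 24.31 = 17.5 g.

17.5 g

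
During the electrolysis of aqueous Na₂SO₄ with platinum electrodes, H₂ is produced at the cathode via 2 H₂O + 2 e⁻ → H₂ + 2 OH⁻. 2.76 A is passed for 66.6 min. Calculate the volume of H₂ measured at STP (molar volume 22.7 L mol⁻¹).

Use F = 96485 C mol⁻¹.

1.30 L

Q = I·t = 2.760 A × 3996.0 s = 11030 C.
n(e⁻) = Q/F = 11030 / 96485 = 0.1143 mol.
2 electrons are transferred per H₂ molecule, so n(H₂) = 0.1143 / 2 = 0.05715 mol.
V = n × V_m = 0.05715 × 22.7 = 1.30 L.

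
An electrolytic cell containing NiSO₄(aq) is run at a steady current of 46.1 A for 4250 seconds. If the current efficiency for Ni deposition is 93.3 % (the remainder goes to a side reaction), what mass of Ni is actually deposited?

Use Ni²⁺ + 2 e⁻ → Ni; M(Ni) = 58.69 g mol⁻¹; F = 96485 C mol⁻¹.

55.6 g

Q = I·t = 46.10 × 4250.0 = 195900 C.
n(e⁻) = 195900/96485 = 2.031 mol; theoretically n(Ni) = 2.031/2 = 1.015 mol, m_theo = 59.59 g.
At 93.3 % efficiency, m_actual = 0.933 × 59.59 = 55.6 g.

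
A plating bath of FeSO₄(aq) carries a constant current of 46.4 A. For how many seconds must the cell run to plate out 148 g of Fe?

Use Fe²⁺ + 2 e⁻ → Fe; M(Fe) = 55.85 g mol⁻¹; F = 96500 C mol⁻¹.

11000 s

n(Fe) = m/M = 148 / 55.85 = 2.650 mol.
Each Fe atom requires 2 electrons, so n(e⁻) = 2 × 2.650 = 5.300 mol.
Q = n(e⁻)·F = 5.300 × 96500 = 511400 C.
t = Q/I = 511400 / 46.40 A = 11020 s.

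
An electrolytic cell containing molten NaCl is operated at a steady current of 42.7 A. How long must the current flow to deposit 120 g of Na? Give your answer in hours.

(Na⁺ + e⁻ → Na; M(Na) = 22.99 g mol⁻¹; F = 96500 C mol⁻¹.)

3.28 h

n(Na) = m/M = 120 / 22.99 = 5.220 mol.
Each Na atom requires 1 electron, so n(e⁻) = 1 × 5.220 = 5.220 mol.
Q = n(e⁻)·F = 5.220 × 96500 = 503700 C.
t = Q/I = 503700 / 42.70 A = 11800 s = 3.28 h.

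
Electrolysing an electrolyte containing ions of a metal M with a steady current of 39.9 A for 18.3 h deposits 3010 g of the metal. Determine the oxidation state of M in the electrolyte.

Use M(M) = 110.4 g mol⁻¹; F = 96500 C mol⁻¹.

+1

Q = I·t = 39.90 A × 65880 s = 2629000 C, so n(e⁻) = 2629000/96500 = 27.24 mol.
n(M) deposited = 3010 / 110.4 = 27.26 mol.
Electrons per atom = n(e⁻)/n(M) = 27.24 / 27.26 = 0.999 ≈ 1, so the ion is M⁺.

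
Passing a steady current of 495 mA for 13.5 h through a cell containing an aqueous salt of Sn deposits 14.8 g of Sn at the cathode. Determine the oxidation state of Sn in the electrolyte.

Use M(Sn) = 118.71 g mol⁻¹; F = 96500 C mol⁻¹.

+2

Q = I·t = 0.4950 A × 48600 s = 24060 C, so n(e⁻) = 24060/96500 = 0.2493 mol.
n(Sn) deposited = 14.8 / 118.71 = 0.1247 mol.
Electrons per atom = n(e⁻)/n(Sn) = 0.2493 / 0.1247 = 2.00 ≈ 2, so the ion is Sn²⁺.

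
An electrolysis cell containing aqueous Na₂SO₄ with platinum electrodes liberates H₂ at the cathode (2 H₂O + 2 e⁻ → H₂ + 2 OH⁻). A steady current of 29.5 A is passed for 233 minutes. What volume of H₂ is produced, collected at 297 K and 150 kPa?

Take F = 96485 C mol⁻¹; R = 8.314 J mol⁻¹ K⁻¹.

Q = I·t = 29.50 A × 13980 s = 412400 C.
n(e⁻) = Q/F = 412400 / 96485 = 4.274 mol.
2 electrons are transferred per H₂ molecule, so n(H₂) = 4.274 / 2 = 2.137 mol.
V = nRT/P = (2.137 × 8.314 × 297) / (150 × 10³ Pa) = 0.0352 m³ = 35.2 L.

35.2 L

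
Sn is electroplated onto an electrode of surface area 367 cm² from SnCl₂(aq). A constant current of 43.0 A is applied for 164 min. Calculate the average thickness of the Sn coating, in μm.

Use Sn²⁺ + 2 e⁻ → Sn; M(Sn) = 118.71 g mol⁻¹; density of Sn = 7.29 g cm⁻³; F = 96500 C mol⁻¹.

973 μm

Q = I·t = 43.00 × 9840.0 = 423100 C; n(e⁻) = 4.385 mol.
n(Sn) = n(e⁻)/2 = 2.192 mol, so m = 2.192 × 118.71 = 260.3 g.
Volume = m/ρ = 260.3 / 7.29 = 35.70 cm³.
Thickness = V/A = 35.70 / 367 = 0.0973 cm = 973 μm.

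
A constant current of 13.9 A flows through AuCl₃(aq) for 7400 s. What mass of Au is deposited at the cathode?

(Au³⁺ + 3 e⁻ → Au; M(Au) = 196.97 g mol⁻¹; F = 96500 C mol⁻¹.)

70.0 g

Q = I·t = 13.90 A × 7400.0 s = 102900 C.
n(e⁻) = Q/F = 102900 / 96500 = 1.066 mol.
Au³⁺ + 3 e⁻ → Au, so n(Au) = n(e⁻)/3 = 0.3553 mol.
m = n·M = 0.3553 × 196.97 = 70.0 g.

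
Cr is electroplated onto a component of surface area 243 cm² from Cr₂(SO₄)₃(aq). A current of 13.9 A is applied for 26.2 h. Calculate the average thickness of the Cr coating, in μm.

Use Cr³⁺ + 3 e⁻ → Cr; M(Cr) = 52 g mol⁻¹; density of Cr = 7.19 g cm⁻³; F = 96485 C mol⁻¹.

Q = I·t = 13.90 × 94320 = 1311000 C; n(e⁻) = 13.59 mol.
n(Cr) = n(e⁻)/3 = 4.529 mol, so m = 4.529 × 52 = 235.5 g.
Volume = m/ρ = 235.5 / 7.19 = 32.76 cm³.
Thickness = V/A = 32.76 / 243 = 0.135 cm = 1350 μm.

1350 μm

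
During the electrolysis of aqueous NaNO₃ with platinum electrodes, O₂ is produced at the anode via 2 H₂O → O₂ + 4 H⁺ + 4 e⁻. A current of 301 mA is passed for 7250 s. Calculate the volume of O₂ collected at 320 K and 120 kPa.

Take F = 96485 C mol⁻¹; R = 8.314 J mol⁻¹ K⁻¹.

Q = I·t = 0.3010 A × 7250.0 s = 2182 C.
n(e⁻) = Q/F = 2182 / 96485 = 0.02262 mol.
4 electrons are transferred per O₂ molecule, so n(O₂) = 0.02262 / 4 = 0.005654 mol.
V = nRT/P = (0.005654 × 8.314 × 320) / (120 × 10³ Pa) = 1.25 × 10⁻⁴ m³ = 0.125 L.

0.125 L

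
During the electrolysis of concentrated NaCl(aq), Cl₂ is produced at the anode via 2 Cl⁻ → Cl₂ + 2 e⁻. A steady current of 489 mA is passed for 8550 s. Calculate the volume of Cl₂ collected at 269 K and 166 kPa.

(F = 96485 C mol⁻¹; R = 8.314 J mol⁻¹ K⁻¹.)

Q = I·t = 0.4890 A × 8550.0 s = 4181 C.
n(e⁻) = Q/F = 4181 / 96485 = 0.04333 mol.
2 electrons are transferred per Cl₂ molecule, so n(Cl₂) = 0.04333 / 2 = 0.02167 mol.
V = nRT/P = (0.02167 × 8.314 × 269) / (166 × 10³ Pa) = 2.92 × 10⁻⁴ m³ = 0.292 L.

0.292 L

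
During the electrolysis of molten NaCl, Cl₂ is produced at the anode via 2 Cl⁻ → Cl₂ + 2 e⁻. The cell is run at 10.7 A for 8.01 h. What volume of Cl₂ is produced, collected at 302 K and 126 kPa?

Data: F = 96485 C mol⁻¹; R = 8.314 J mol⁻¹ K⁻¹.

Q = I·t = 10.70 A × 28836 s = 308500 C.
n(e⁻) = Q/F = 308500 / 96485 = 3.198 mol.
2 electrons are transferred per Cl₂ molecule, so n(Cl₂) = 3.198 / 2 = 1.599 mol.
V = nRT/P = (1.599 × 8.314 × 302) / (126 × 10³ Pa) = 0.0319 m³ = 31.9 L.

31.9 L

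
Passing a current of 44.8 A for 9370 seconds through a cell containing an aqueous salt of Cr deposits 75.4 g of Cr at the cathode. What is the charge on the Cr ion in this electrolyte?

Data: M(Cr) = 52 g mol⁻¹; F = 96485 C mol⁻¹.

Q = I·t = 44.80 A × 9370.0 s = 419800 C, so n(e⁻) = 419800/96485 = 4.351 mol.
n(Cr) deposited = 75.4 / 52 = 1.450 mol.
Electrons per atom = n(e⁻)/n(Cr) = 4.351 / 1.450 = 3.00 ≈ 3, so the ion is Cr³⁺.

+3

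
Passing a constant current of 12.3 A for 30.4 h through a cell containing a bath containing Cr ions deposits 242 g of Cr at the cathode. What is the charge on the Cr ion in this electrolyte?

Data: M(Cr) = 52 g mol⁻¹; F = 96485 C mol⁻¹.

+3

Q = I·t = 12.30 A × 109440 s = 1346000 C, so n(e⁻) = 1346000/96485 = 13.95 mol.
n(Cr) deposited = 242 / 52 = 4.654 mol.
Electrons per atom = n(e⁻)/n(Cr) = 13.95 / 4.654 = 3.00 ≈ 3, so the ion is Cr³⁺.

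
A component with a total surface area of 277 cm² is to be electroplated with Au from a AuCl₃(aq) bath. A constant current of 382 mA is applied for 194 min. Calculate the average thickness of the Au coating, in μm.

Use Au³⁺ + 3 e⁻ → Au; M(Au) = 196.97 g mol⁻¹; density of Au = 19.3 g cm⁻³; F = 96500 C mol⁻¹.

Q = I·t = 0.3820 × 11640 = 4446 C; n(e⁻) = 0.04608 mol.
n(Au) = n(e⁻)/3 = 0.01536 mol, so m = 0.01536 × 196.97 = 3.025 g.
Volume = m/ρ = 3.025 / 19.3 = 0.1568 cm³.
Thickness = V/A = 0.1568 / 277 = 5.66 × 10⁻⁴ cm = 5.66 μm.

5.66 μm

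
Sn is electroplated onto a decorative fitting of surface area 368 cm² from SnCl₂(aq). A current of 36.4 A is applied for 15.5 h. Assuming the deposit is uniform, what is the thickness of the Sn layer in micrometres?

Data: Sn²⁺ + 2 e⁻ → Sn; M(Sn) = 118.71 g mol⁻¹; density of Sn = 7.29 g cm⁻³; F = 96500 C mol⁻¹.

4660 μm

Q = I·t = 36.40 × 55800 = 2031000 C; n(e⁻) = 21.05 mol.
n(Sn) = n(e⁻)/2 = 10.52 mol, so m = 10.52 × 118.71 = 1249 g.
Volume = m/ρ = 1249 / 7.29 = 171.4 cm³.
Thickness = V/A = 171.4 / 368 = 0.466 cm = 4660 μm.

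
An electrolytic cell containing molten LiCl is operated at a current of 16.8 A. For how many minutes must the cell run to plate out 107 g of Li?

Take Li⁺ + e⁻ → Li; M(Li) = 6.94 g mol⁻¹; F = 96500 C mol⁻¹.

n(Li) = m/M = 107 / 6.94 = 15.42 mol.
Each Li atom requires 1 electron, so n(e⁻) = 1 × 15.42 = 15.42 mol.
Q = n(e⁻)·F = 15.42 × 96500 = 1488000 C.
t = Q/I = 1488000 / 16.80 A = 88560 s = 1480 min.

1480 min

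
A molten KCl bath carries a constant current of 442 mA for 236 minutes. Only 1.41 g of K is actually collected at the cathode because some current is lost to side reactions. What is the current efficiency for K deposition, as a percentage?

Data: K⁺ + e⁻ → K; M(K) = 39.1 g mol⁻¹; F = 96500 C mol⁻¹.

55.6 %

Q = I·t = 0.4420 × 14160 = 6259 C; n(e⁻) = 6259/96500 = 0.06486 mol.
Theoretical n(K) = n(e⁻)/1 = 0.06486 mol, i.e. m_theo = 0.06486 × 39.1 = 2.536 g.
Efficiency = m_actual / m_theo = 1.41 / 2.536 = 55.6 %.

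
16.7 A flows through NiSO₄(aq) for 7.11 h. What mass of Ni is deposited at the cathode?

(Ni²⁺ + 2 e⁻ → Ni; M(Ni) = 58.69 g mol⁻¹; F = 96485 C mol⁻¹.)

Q = I·t = 16.70 A × 25596 s = 427500 C.
n(e⁻) = Q/F = 427500 / 96485 = 4.430 mol.
Ni²⁺ + 2 e⁻ → Ni, so n(Ni) = n(e⁻)/2 = 2.215 mol.
m = n·M = 2.215 × 58.69 = 130 g.

130 g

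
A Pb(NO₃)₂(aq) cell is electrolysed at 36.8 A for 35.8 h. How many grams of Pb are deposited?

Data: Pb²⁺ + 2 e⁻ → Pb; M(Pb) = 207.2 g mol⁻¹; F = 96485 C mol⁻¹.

Q = I·t = 36.80 A × 128880 s = 4743000 C.
n(e⁻) = Q/F = 4743000 / 96485 = 49.16 mol.
Pb²⁺ + 2 e⁻ → Pb, so n(Pb) = n(e⁻)/2 = 24.58 mol.
m = n·M = 24.58 × 207.2 = 5090 g.

5090 g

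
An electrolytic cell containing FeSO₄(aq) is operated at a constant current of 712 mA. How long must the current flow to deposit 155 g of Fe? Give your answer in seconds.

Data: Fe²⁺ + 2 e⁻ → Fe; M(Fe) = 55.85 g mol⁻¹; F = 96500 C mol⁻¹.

7.52 × 10⁵ s

n(Fe) = m/M = 155 / 55.85 = 2.775 mol.
Each Fe atom requires 2 electrons, so n(e⁻) = 2 × 2.775 = 5.551 mol.
Q = n(e⁻)·F = 5.551 × 96500 = 535600 C.
t = Q/I = 535600 / 0.7120 A = 752300 s.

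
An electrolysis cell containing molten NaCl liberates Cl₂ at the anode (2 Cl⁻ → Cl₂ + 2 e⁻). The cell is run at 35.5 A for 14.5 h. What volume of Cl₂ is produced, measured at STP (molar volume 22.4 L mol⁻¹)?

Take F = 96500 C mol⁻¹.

215 L

Q = I·t = 35.50 A × 52200 s = 1853000 C.
n(e⁻) = Q/F = 1853000 / 96500 = 19.20 mol.
2 electrons are transferred per Cl₂ molecule, so n(Cl₂) = 19.20 / 2 = 9.602 mol.
V = n × V_m = 9.602 × 22.4 = 215 L.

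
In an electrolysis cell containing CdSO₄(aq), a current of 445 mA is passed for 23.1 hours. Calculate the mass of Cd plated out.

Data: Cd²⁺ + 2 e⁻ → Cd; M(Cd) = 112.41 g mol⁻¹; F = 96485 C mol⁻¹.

21.6 g

Q = I·t = 0.4450 A × 83160 s = 37010 C.
n(e⁻) = Q/F = 37010 / 96485 = 0.3835 mol.
Cd²⁺ + 2 e⁻ → Cd, so n(Cd) = n(e⁻)/2 = 0.1918 mol.
m = n·M = 0.1918 × 112.41 = 21.6 g.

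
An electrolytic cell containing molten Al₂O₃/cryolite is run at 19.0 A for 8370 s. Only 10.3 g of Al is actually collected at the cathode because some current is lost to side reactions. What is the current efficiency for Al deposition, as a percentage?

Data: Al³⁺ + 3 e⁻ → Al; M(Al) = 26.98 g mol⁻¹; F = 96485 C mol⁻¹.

Q = I·t = 19.00 × 8370.0 = 159000 C; n(e⁻) = 159000/96485 = 1.648 mol.
Theoretical n(Al) = n(e⁻)/3 = 0.5494 mol, i.e. m_theo = 0.5494 × 26.98 = 14.82 g.
Efficiency = m_actual / m_theo = 10.3 / 14.82 = 69.5 %.

69.5 %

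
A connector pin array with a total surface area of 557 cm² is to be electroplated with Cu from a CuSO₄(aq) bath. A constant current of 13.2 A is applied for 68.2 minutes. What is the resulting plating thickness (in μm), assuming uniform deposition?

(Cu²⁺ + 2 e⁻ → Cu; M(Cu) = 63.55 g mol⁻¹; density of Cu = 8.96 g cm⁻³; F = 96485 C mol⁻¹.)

Q = I·t = 13.20 × 4092.0 = 54010 C; n(e⁻) = 0.5598 mol.
n(Cu) = n(e⁻)/2 = 0.2799 mol, so m = 0.2799 × 63.55 = 17.79 g.
Volume = m/ρ = 17.79 / 8.96 = 1.985 cm³.
Thickness = V/A = 1.985 / 557 = 0.00356 cm = 35.6 μm.

35.6 μm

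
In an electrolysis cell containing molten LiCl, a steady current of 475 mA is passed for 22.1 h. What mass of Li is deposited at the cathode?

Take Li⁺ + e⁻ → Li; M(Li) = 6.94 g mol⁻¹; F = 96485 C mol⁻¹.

Q = I·t = 0.4750 A × 79560 s = 37790 C.
n(e⁻) = Q/F = 37790 / 96485 = 0.3917 mol.
Li⁺ + e⁻ → Li, so n(Li) = n(e⁻)/1 = 0.3917 mol.
m = n·M = 0.3917 × 6.94 = 2.72 g.

2.72 g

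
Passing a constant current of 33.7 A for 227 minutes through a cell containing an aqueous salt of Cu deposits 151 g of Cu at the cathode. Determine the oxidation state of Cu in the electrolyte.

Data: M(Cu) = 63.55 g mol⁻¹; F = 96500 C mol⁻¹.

Q = I·t = 33.70 A × 13620 s = 459000 C, so n(e⁻) = 459000/96500 = 4.756 mol.
n(Cu) deposited = 151 / 63.55 = 2.376 mol.
Electrons per atom = n(e⁻)/n(Cu) = 4.756 / 2.376 = 2.00 ≈ 2, so the ion is Cu²⁺.

+2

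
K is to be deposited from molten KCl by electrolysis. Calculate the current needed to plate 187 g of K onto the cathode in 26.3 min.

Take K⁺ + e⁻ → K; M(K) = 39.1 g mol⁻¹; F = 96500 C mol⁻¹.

n(K) = 187 / 39.1 = 4.783 mol.
n(e⁻) = 1 × 4.783 = 4.783 mol.
Q = n(e⁻)·F = 4.783 × 96500 = 461500 C.
I = Q/t = 461500 / 1578.0 s = 292 A.

292 A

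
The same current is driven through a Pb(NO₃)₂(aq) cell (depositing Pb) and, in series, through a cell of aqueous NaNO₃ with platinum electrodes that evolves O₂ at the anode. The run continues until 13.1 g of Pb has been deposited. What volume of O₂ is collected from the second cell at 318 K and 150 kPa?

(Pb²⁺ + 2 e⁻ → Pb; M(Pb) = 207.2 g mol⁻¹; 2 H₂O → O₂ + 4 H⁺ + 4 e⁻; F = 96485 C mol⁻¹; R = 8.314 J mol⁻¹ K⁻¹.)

0.557 L

n(Pb) = 13.1 / 207.2 = 0.06322 mol, so n(e⁻) = 2 × 0.06322 = 0.1264 mol.
The cells are in series, so the same 0.1264 mol of electrons passes through the second cell.
2 H₂O → O₂ + 4 H⁺ + 4 e⁻ — 4 mol e⁻ per mol O₂, so n(O₂) = 0.1264/4 = 0.03161 mol.
V = nRT/P = (0.03161 × 8.314 × 318) / (150 × 10³) = 5.57 × 10⁻⁴ m³ = 0.557 L.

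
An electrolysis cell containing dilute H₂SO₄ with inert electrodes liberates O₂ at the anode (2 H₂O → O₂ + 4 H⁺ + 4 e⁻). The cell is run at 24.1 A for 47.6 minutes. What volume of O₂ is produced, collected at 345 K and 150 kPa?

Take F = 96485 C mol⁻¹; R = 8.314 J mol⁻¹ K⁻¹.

3.41 L

Q = I·t = 24.10 A × 2856.0 s = 68830 C.
n(e⁻) = Q/F = 68830 / 96485 = 0.7134 mol.
4 electrons are transferred per O₂ molecule, so n(O₂) = 0.7134 / 4 = 0.1783 mol.
V = nRT/P = (0.1783 × 8.314 × 345) / (150 × 10³ Pa) = 0.00341 m³ = 3.41 L.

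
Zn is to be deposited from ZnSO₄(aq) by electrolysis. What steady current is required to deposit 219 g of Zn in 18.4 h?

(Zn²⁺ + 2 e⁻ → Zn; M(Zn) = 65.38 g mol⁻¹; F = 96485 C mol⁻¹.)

n(Zn) = 219 / 65.38 = 3.350 mol.
n(e⁻) = 2 × 3.350 = 6.699 mol.
Q = n(e⁻)·F = 6.699 × 96485 = 646400 C.
I = Q/t = 646400 / 66240 s = 9.76 A.

9.76 A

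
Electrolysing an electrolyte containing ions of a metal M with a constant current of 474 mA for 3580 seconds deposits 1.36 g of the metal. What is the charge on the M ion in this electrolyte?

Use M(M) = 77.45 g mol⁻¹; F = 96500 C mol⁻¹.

+1

Q = I·t = 0.4740 A × 3580.0 s = 1697 C, so n(e⁻) = 1697/96500 = 0.01758 mol.
n(M) deposited = 1.36 / 77.45 = 0.01756 mol.
Electrons per atom = n(e⁻)/n(M) = 0.01758 / 0.01756 = 1.00 ≈ 1, so the ion is M⁺.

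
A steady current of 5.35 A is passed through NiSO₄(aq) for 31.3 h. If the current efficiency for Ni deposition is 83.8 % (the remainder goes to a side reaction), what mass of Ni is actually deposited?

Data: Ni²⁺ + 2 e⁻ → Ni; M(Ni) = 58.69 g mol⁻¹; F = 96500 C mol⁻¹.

Q = I·t = 5.350 × 112680 = 602800 C.
n(e⁻) = 602800/96500 = 6.247 mol; theoretically n(Ni) = 6.247/2 = 3.124 mol, m_theo = 183.3 g.
At 83.8 % efficiency, m_actual = 0.838 × 183.3 = 154 g.

154 g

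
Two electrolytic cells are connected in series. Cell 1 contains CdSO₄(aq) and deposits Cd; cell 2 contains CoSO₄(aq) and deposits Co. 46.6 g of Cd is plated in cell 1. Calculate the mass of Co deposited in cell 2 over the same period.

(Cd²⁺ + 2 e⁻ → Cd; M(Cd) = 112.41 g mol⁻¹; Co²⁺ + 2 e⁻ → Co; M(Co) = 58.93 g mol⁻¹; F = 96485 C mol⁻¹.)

24.4 g

n(Cd) = 46.6 / 112.41 = 0.4146 mol.
Since Cd²⁺ + 2 e⁻ → Cd, n(e⁻) passed = 2 × 0.4146 = 0.8291 mol.
Cells in series carry the same charge, so the same 0.8291 mol of electrons passes through cell 2.
Co²⁺ + 2 e⁻ → Co, so n(Co) = 0.8291 / 2 = 0.4146 mol.
m(Co) = 0.4146 × 58.93 = 24.4 g.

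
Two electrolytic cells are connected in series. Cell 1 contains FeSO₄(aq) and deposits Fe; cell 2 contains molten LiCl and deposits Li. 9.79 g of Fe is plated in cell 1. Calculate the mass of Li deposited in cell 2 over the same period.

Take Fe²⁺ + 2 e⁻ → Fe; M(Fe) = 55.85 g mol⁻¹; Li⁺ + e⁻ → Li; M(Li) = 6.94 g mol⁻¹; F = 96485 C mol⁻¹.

2.43 g

n(Fe) = 9.79 / 55.85 = 0.1753 mol.
Since Fe²⁺ + 2 e⁻ → Fe, n(e⁻) passed = 2 × 0.1753 = 0.3506 mol.
Cells in series carry the same charge, so the same 0.3506 mol of electrons passes through cell 2.
Li⁺ + e⁻ → Li, so n(Li) = 0.3506 / 1 = 0.3506 mol.
m(Li) = 0.3506 × 6.94 = 2.43 g.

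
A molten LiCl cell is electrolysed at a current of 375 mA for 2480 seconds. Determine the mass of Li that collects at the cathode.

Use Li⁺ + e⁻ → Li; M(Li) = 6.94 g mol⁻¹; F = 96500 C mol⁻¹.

Q = I·t = 0.3750 A × 2480.0 s = 930.0 C.
n(e⁻) = Q/F = 930.0 / 96500 = 0.009637 mol.
Li⁺ + e⁻ → Li, so n(Li) = n(e⁻)/1 = 0.009637 mol.
m = n·M = 0.009637 × 6.94 = 0.0669 g.

0.0669 g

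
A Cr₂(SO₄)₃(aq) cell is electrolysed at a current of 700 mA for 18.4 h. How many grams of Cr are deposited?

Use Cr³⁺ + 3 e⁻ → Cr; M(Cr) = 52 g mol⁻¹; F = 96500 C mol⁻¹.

8.33 g

Q = I·t = 0.7000 A × 66240 s = 46370 C.
n(e⁻) = Q/F = 46370 / 96500 = 0.4805 mol.
Cr³⁺ + 3 e⁻ → Cr, so n(Cr) = n(e⁻)/3 = 0.1602 mol.
m = n·M = 0.1602 × 52 = 8.33 g.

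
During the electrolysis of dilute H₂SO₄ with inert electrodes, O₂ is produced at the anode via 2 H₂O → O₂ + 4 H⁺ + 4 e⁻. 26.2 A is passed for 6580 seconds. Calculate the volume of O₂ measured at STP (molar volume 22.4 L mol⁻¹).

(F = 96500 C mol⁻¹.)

10.0 L

Q = I·t = 26.20 A × 6580.0 s = 172400 C.
n(e⁻) = Q/F = 172400 / 96500 = 1.786 mol.
4 electrons are transferred per O₂ molecule, so n(O₂) = 1.786 / 4 = 0.4466 mol.
V = n × V_m = 0.4466 × 22.4 = 10.0 L.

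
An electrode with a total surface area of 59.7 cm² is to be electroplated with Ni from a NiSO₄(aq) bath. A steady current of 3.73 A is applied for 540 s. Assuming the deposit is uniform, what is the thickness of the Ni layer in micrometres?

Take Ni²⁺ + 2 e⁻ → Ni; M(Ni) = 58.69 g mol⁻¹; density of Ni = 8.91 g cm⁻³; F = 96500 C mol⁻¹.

11.5 μm

Q = I·t = 3.730 × 540.00 = 2014 C; n(e⁻) = 0.02087 mol.
n(Ni) = n(e⁻)/2 = 0.01044 mol, so m = 0.01044 × 58.69 = 0.6125 g.
Volume = m/ρ = 0.6125 / 8.91 = 0.06874 cm³.
Thickness = V/A = 0.06874 / 59.7 = 0.00115 cm = 11.5 μm.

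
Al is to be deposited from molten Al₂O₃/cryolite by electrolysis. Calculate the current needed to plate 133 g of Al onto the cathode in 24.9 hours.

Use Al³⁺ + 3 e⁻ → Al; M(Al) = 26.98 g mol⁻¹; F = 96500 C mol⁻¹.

15.9 A

n(Al) = 133 / 26.98 = 4.930 mol.
n(e⁻) = 3 × 4.930 = 14.79 mol.
Q = n(e⁻)·F = 14.79 × 96500 = 1427000 C.
I = Q/t = 1427000 / 89640 s = 15.9 A.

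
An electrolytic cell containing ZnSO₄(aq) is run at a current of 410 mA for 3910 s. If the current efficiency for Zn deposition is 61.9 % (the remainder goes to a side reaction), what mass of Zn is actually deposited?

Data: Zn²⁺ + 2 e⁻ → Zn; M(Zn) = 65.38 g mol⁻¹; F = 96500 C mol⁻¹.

Q = I·t = 0.4100 × 3910.0 = 1603 C.
n(e⁻) = 1603/96500 = 0.01661 mol; theoretically n(Zn) = 0.01661/2 = 0.008306 mol, m_theo = 0.5431 g.
At 61.9 % efficiency, m_actual = 0.619 × 0.5431 = 0.336 g.

0.336 g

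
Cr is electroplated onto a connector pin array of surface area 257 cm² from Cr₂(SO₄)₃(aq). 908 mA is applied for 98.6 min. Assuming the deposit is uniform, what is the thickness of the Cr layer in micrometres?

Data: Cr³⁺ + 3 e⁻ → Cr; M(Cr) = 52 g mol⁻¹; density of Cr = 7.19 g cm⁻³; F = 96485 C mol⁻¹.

Q = I·t = 0.9080 × 5916.0 = 5372 C; n(e⁻) = 0.05567 mol.
n(Cr) = n(e⁻)/3 = 0.01856 mol, so m = 0.01856 × 52 = 0.9650 g.
Volume = m/ρ = 0.9650 / 7.19 = 0.1342 cm³.
Thickness = V/A = 0.1342 / 257 = 5.22 × 10⁻⁴ cm = 5.22 μm.

5.22 μm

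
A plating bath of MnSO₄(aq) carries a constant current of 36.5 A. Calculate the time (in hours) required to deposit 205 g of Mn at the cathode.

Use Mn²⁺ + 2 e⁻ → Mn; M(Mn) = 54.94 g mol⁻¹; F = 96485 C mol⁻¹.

5.48 h

n(Mn) = m/M = 205 / 54.94 = 3.731 mol.
Each Mn atom requires 2 electrons, so n(e⁻) = 2 × 3.731 = 7.463 mol.
Q = n(e⁻)·F = 7.463 × 96485 = 720000 C.
t = Q/I = 720000 / 36.50 A = 19730 s = 5.48 h.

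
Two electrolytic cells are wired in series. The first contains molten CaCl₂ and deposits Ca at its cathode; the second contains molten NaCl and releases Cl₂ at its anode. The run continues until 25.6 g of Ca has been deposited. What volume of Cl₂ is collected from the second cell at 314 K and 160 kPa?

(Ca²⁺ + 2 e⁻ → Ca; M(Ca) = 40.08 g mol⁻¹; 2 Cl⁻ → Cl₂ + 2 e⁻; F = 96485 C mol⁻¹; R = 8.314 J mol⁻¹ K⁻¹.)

10.4 L

n(Ca) = 25.6 / 40.08 = 0.6387 mol, so n(e⁻) = 2 × 0.6387 = 1.277 mol.
The cells are in series, so the same 1.277 mol of electrons passes through the second cell.
2 Cl⁻ → Cl₂ + 2 e⁻ — 2 mol e⁻ per mol Cl₂, so n(Cl₂) = 1.277/2 = 0.6387 mol.
V = nRT/P = (0.6387 × 8.314 × 314) / (160 × 10³) = 0.0104 m³ = 10.4 L.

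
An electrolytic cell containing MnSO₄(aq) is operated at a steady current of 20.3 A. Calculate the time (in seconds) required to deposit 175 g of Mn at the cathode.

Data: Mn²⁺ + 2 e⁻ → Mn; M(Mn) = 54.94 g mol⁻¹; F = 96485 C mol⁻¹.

30300 s

n(Mn) = m/M = 175 / 54.94 = 3.185 mol.
Each Mn atom requires 2 electrons, so n(e⁻) = 2 × 3.185 = 6.371 mol.
Q = n(e⁻)·F = 6.371 × 96485 = 614700 C.
t = Q/I = 614700 / 20.30 A = 30280 s.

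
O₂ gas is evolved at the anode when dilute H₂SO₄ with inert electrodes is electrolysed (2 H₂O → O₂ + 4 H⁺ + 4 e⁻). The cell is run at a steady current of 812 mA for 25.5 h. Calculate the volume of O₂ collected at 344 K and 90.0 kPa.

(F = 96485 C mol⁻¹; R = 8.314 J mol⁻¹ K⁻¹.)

Q = I·t = 0.8120 A × 91800 s = 74540 C.
n(e⁻) = Q/F = 74540 / 96485 = 0.7726 mol.
4 electrons are transferred per O₂ molecule, so n(O₂) = 0.7726 / 4 = 0.1931 mol.
V = nRT/P = (0.1931 × 8.314 × 344) / (90.0 × 10³ Pa) = 0.00614 m³ = 6.14 L.

6.14 L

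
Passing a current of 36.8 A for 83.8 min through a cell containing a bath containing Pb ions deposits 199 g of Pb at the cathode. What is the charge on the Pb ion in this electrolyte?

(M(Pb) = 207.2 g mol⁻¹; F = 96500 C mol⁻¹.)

Q = I·t = 36.80 A × 5028.0 s = 185000 C, so n(e⁻) = 185000/96500 = 1.917 mol.
n(Pb) deposited = 199 / 207.2 = 0.9604 mol.
Electrons per atom = n(e⁻)/n(Pb) = 1.917 / 0.9604 = 2.00 ≈ 2, so the ion is Pb²⁺.

+2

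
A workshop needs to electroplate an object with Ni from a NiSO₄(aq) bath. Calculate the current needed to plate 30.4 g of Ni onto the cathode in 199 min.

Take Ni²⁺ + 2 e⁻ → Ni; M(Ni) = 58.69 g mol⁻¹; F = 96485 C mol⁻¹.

8.37 A

n(Ni) = 30.4 / 58.69 = 0.5180 mol.
n(e⁻) = 2 × 0.5180 = 1.036 mol.
Q = n(e⁻)·F = 1.036 × 96485 = 99950 C.
I = Q/t = 99950 / 11940 s = 8.37 A.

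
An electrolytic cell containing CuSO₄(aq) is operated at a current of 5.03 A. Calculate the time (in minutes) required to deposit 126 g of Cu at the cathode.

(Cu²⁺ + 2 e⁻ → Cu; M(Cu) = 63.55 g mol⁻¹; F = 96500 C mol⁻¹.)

n(Cu) = m/M = 126 / 63.55 = 1.983 mol.
Each Cu atom requires 2 electrons, so n(e⁻) = 2 × 1.983 = 3.965 mol.
Q = n(e⁻)·F = 3.965 × 96500 = 382700 C.
t = Q/I = 382700 / 5.030 A = 76080 s = 1270 min.

1270 min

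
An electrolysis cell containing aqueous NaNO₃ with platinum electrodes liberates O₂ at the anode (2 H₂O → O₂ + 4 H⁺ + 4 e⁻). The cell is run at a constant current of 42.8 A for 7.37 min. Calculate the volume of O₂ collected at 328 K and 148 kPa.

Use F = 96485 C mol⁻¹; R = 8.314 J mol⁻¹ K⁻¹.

0.904 L

Q = I·t = 42.80 A × 442.20 s = 18930 C.
n(e⁻) = Q/F = 18930 / 96485 = 0.1962 mol.
4 electrons are transferred per O₂ molecule, so n(O₂) = 0.1962 / 4 = 0.04904 mol.
V = nRT/P = (0.04904 × 8.314 × 328) / (148 × 10³ Pa) = 9.04 × 10⁻⁴ m³ = 0.904 L.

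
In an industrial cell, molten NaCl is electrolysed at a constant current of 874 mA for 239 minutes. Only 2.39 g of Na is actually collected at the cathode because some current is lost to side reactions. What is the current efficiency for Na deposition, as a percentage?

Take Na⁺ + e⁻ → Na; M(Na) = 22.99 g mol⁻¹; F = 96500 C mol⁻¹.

80.0 %

Q = I·t = 0.8740 × 14340 = 12530 C; n(e⁻) = 12530/96500 = 0.1299 mol.
Theoretical n(Na) = n(e⁻)/1 = 0.1299 mol, i.e. m_theo = 0.1299 × 22.99 = 2.986 g.
Efficiency = m_actual / m_theo = 2.39 / 2.986 = 80.0 %.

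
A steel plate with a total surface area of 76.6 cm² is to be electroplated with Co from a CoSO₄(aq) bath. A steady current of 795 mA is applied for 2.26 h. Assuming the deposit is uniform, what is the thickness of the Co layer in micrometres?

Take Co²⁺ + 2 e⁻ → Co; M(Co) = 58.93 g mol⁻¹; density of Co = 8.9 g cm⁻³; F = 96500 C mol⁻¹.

29.0 μm

Q = I·t = 0.7950 × 8136.0 = 6468 C; n(e⁻) = 0.06703 mol.
n(Co) = n(e⁻)/2 = 0.03351 mol, so m = 0.03351 × 58.93 = 1.975 g.
Volume = m/ρ = 1.975 / 8.9 = 0.2219 cm³.
Thickness = V/A = 0.2219 / 76.6 = 0.00290 cm = 29.0 μm.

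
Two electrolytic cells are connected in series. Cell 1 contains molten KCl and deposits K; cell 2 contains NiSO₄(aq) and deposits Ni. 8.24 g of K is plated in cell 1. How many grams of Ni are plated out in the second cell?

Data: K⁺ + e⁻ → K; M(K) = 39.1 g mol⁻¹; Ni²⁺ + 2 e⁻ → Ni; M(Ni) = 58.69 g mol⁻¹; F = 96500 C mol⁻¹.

6.18 g

n(K) = 8.24 / 39.1 = 0.2107 mol.
Since K⁺ + e⁻ → K, n(e⁻) passed = 1 × 0.2107 = 0.2107 mol.
Cells in series carry the same charge, so the same 0.2107 mol of electrons passes through cell 2.
Ni²⁺ + 2 e⁻ → Ni, so n(Ni) = 0.2107 / 2 = 0.1054 mol.
m(Ni) = 0.1054 × 58.69 = 6.18 g.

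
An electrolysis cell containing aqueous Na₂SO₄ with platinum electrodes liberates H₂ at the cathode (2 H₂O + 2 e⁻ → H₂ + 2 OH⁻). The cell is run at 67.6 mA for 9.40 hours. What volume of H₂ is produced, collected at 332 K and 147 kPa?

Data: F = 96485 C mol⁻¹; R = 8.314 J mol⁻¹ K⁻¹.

0.223 L

Q = I·t = 0.06760 A × 33840 s = 2288 C.
n(e⁻) = Q/F = 2288 / 96485 = 0.02371 mol.
2 electrons are transferred per H₂ molecule, so n(H₂) = 0.02371 / 2 = 0.01185 mol.
V = nRT/P = (0.01185 × 8.314 × 332) / (147 × 10³ Pa) = 2.23 × 10⁻⁴ m³ = 0.223 L.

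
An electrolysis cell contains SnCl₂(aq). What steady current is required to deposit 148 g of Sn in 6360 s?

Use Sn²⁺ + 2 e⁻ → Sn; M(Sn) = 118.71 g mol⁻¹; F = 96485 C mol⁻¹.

n(Sn) = 148 / 118.71 = 1.247 mol.
n(e⁻) = 2 × 1.247 = 2.493 mol.
Q = n(e⁻)·F = 2.493 × 96485 = 240600 C.
I = Q/t = 240600 / 6360.0 s = 37.8 A.

37.8 A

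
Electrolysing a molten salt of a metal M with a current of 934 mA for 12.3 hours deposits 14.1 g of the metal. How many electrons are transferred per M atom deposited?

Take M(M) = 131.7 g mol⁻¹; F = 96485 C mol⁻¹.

Q = I·t = 0.9340 A × 44280 s = 41360 C, so n(e⁻) = 41360/96485 = 0.4286 mol.
n(M) deposited = 14.1 / 131.7 = 0.1071 mol.
Electrons per atom = n(e⁻)/n(M) = 0.4286 / 0.1071 = 4.00 ≈ 4, so the ion is M⁴⁺.

4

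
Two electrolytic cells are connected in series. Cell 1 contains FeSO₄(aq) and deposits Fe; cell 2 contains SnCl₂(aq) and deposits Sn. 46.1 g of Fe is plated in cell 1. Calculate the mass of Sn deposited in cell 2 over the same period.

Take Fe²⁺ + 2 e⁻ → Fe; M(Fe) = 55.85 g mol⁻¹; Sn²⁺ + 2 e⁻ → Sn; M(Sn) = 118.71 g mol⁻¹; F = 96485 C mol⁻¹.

98.0 g

n(Fe) = 46.1 / 55.85 = 0.8254 mol.
Since Fe²⁺ + 2 e⁻ → Fe, n(e⁻) passed = 2 × 0.8254 = 1.651 mol.
Cells in series carry the same charge, so the same 1.651 mol of electrons passes through cell 2.
Sn²⁺ + 2 e⁻ → Sn, so n(Sn) = 1.651 / 2 = 0.8254 mol.
m(Sn) = 0.8254 × 118.71 = 98.0 g.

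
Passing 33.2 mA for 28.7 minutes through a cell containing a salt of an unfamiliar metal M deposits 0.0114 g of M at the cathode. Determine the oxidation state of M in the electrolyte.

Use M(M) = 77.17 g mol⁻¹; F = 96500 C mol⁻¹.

+4

Q = I·t = 0.03320 A × 1722.0 s = 57.17 C, so n(e⁻) = 57.17/96500 = 0.0005924 mol.
n(M) deposited = 0.0114 / 77.17 = 0.0001477 mol.
Electrons per atom = n(e⁻)/n(M) = 0.0005924 / 0.0001477 = 4.01 ≈ 4, so the ion is M⁴⁺.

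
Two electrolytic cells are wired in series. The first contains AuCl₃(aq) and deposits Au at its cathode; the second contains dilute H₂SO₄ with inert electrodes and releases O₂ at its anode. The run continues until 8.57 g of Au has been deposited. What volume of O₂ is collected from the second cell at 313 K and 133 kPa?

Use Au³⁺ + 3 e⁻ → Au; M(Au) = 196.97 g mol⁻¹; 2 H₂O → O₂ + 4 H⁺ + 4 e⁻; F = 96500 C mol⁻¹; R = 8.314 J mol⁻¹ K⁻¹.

0.638 L

n(Au) = 8.57 / 196.97 = 0.04351 mol, so n(e⁻) = 3 × 0.04351 = 0.1305 mol.
The cells are in series, so the same 0.1305 mol of electrons passes through the second cell.
2 H₂O → O₂ + 4 H⁺ + 4 e⁻ — 4 mol e⁻ per mol O₂, so n(O₂) = 0.1305/4 = 0.03263 mol.
V = nRT/P = (0.03263 × 8.314 × 313) / (133 × 10³) = 6.38 × 10⁻⁴ m³ = 0.638 L.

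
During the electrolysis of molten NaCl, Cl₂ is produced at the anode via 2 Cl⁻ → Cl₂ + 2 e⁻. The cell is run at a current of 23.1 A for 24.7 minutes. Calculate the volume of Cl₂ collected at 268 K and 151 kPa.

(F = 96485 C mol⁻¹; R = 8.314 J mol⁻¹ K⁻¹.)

2.62 L

Q = I·t = 23.10 A × 1482.0 s = 34230 C.
n(e⁻) = Q/F = 34230 / 96485 = 0.3548 mol.
2 electrons are transferred per Cl₂ molecule, so n(Cl₂) = 0.3548 / 2 = 0.1774 mol.
V = nRT/P = (0.1774 × 8.314 × 268) / (151 × 10³ Pa) = 0.00262 m³ = 2.62 L.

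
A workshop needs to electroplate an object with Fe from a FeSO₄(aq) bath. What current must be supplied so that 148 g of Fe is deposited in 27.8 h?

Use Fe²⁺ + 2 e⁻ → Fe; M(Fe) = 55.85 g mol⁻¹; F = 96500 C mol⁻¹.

5.11 A

n(Fe) = 148 / 55.85 = 2.650 mol.
n(e⁻) = 2 × 2.650 = 5.300 mol.
Q = n(e⁻)·F = 5.300 × 96500 = 511400 C.
I = Q/t = 511400 / 100080 s = 5.11 A.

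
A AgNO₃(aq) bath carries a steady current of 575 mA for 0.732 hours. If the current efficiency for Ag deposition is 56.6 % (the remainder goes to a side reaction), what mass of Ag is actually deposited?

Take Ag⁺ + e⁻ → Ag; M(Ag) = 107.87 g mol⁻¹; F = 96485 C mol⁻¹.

Q = I·t = 0.5750 × 2635.2 = 1515 C.
n(e⁻) = 1515/96485 = 0.01570 mol; theoretically n(Ag) = 0.01570/1 = 0.01570 mol, m_theo = 1.694 g.
At 56.6 % efficiency, m_actual = 0.566 × 1.694 = 0.959 g.

0.959 g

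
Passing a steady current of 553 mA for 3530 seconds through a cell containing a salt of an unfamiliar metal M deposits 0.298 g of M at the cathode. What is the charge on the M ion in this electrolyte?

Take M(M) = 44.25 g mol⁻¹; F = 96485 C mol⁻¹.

+3

Q = I·t = 0.5530 A × 3530.0 s = 1952 C, so n(e⁻) = 1952/96485 = 0.02023 mol.
n(M) deposited = 0.298 / 44.25 = 0.006734 mol.
Electrons per atom = n(e⁻)/n(M) = 0.02023 / 0.006734 = 3.00 ≈ 3, so the ion is M³⁺.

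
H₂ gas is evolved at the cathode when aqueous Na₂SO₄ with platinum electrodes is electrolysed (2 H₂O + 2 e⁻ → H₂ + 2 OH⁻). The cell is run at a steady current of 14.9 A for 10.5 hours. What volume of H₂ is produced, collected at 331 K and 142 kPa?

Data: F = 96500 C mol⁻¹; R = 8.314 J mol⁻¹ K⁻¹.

Q = I·t = 14.90 A × 37800 s = 563200 C.
n(e⁻) = Q/F = 563200 / 96500 = 5.836 mol.
2 electrons are transferred per H₂ molecule, so n(H₂) = 5.836 / 2 = 2.918 mol.
V = nRT/P = (2.918 × 8.314 × 331) / (142 × 10³ Pa) = 0.0566 m³ = 56.6 L.

56.6 L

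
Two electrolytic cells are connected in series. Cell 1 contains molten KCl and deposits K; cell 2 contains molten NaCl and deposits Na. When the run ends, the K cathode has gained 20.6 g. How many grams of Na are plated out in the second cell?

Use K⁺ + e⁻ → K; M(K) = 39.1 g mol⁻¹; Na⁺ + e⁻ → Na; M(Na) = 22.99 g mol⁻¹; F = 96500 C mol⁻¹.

n(K) = 20.6 / 39.1 = 0.5269 mol.
Since K⁺ + e⁻ → K, n(e⁻) passed = 1 × 0.5269 = 0.5269 mol.
Cells in series carry the same charge, so the same 0.5269 mol of electrons passes through cell 2.
Na⁺ + e⁻ → Na, so n(Na) = 0.5269 / 1 = 0.5269 mol.
m(Na) = 0.5269 × 22.99 = 12.1 g.

12.1 g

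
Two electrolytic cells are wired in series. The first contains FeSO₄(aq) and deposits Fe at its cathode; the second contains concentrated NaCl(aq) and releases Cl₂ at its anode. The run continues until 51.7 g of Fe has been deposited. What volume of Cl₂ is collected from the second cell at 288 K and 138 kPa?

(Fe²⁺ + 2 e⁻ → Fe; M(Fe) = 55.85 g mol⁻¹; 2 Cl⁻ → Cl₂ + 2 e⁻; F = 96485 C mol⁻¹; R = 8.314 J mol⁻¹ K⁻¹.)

16.1 L

n(Fe) = 51.7 / 55.85 = 0.9257 mol, so n(e⁻) = 2 × 0.9257 = 1.851 mol.
The cells are in series, so the same 1.851 mol of electrons passes through the second cell.
2 Cl⁻ → Cl₂ + 2 e⁻ — 2 mol e⁻ per mol Cl₂, so n(Cl₂) = 1.851/2 = 0.9257 mol.
V = nRT/P = (0.9257 × 8.314 × 288) / (138 × 10³) = 0.0161 m³ = 16.1 L.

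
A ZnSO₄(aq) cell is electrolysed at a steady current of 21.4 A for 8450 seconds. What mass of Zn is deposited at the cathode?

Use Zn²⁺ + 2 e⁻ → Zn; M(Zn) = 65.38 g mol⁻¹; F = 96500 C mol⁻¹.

Q = I·t = 21.40 A × 8450.0 s = 180800 C.
n(e⁻) = Q/F = 180800 / 96500 = 1.874 mol.
Zn²⁺ + 2 e⁻ → Zn, so n(Zn) = n(e⁻)/2 = 0.9369 mol.
m = n·M = 0.9369 × 65.38 = 61.3 g.

61.3 g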